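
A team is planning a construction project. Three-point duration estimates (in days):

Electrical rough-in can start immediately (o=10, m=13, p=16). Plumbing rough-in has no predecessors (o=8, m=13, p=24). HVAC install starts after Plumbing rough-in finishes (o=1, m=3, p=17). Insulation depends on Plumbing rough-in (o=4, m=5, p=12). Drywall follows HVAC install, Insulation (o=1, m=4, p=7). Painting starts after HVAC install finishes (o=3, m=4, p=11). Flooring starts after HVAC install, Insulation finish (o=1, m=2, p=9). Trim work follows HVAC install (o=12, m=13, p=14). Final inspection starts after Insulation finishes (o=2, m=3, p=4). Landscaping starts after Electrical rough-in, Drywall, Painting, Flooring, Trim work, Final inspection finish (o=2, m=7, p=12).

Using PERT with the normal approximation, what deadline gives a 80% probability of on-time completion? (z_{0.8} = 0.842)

42.5 days

te_Electrical rough-in = (10 + 4·13 + 16)/6 = 78/6 = 13; σ²_Electrical rough-in = ((16−10)/6)² = 1.000
te_Plumbing rough-in = (8 + 4·13 + 24)/6 = 84/6 = 14; σ²_Plumbing rough-in = ((24−8)/6)² = 7.111
te_HVAC install = (1 + 4·3 + 17)/6 = 30/6 = 5; σ²_HVAC install = ((17−1)/6)² = 7.111
te_Insulation = (4 + 4·5 + 12)/6 = 36/6 = 6; σ²_Insulation = ((12−4)/6)² = 1.778
te_Drywall = (1 + 4·4 + 7)/6 = 24/6 = 4; σ²_Drywall = ((7−1)/6)² = 1.000
te_Painting = (3 + 4·4 + 11)/6 = 30/6 = 5; σ²_Painting = ((11−3)/6)² = 1.778
te_Flooring = (1 + 4·2 + 9)/6 = 18/6 = 3; σ²_Flooring = ((9−1)/6)² = 1.778
te_Trim work = (12 + 4·13 + 14)/6 = 78/6 = 13; σ²_Trim work = ((14−12)/6)² = 0.111
te_Final inspection = (2 + 4·3 + 4)/6 = 18/6 = 3; σ²_Final inspection = ((4−2)/6)² = 0.111
te_Landscaping = (2 + 4·7 + 12)/6 = 42/6 = 7; σ²_Landscaping = ((12−2)/6)² = 2.778

Forward pass:
ES_Electrical rough-in = 0; EF_Electrical rough-in = 13
ES_Plumbing rough-in = 0; EF_Plumbing rough-in = 14
ES_HVAC install = 14; EF_HVAC install = 14+5 = 19
ES_Insulation = 14; EF_Insulation = 14+6 = 20
ES_Drywall = max(EF_HVAC install=19, EF_Insulation=20) = 20; EF_Drywall = 20+4 = 24
ES_Painting = 19; EF_Painting = 19+5 = 24
ES_Flooring = max(EF_HVAC install=19, EF_Insulation=20) = 20; EF_Flooring = 20+3 = 23
ES_Trim work = 19; EF_Trim work = 19+13 = 32
ES_Final inspection = 20; EF_Final inspection = 20+3 = 23
ES_Landscaping = max(EF_Electrical rough-in=13, EF_Drywall=24, EF_Painting=24, EF_Flooring=23, EF_Trim work=32, EF_Final inspection=23) = 32; EF_Landscaping = 32+7 = 39
Expected project duration μ = 39 days. Critical path: Plumbing rough-in → HVAC install → Trim work → Landscaping.

Variance along critical path = 7.111 + 7.111 + 0.111 + 2.778 = 17.111; σ = 4.137 days.
D = μ + z·σ = 39 + 0.842·4.137 = 42.5 days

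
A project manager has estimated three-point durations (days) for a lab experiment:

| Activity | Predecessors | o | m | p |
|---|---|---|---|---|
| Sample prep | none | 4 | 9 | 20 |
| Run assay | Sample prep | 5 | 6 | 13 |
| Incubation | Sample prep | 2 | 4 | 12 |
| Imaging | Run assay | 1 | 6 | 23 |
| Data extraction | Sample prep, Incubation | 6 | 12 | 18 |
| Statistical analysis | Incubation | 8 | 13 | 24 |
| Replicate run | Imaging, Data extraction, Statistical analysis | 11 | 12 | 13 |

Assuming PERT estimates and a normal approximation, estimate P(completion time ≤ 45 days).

te_Sample prep = (4 + 4·9 + 20)/6 = 60/6 = 10; σ²_Sample prep = ((20−4)/6)² = 7.111
te_Run assay = (5 + 4·6 + 13)/6 = 42/6 = 7; σ²_Run assay = ((13−5)/6)² = 1.778
te_Incubation = (2 + 4·4 + 12)/6 = 30/6 = 5; σ²_Incubation = ((12−2)/6)² = 2.778
te_Imaging = (1 + 4·6 + 23)/6 = 48/6 = 8; σ²_Imaging = ((23−1)/6)² = 13.444
te_Data extraction = (6 + 4·12 + 18)/6 = 72/6 = 12; σ²_Data extraction = ((18−6)/6)² = 4.000
te_Statistical analysis = (8 + 4·13 + 24)/6 = 84/6 = 14; σ²_Statistical analysis = ((24−8)/6)² = 7.111
te_Replicate run = (11 + 4·12 + 13)/6 = 72/6 = 12; σ²_Replicate run = ((13−11)/6)² = 0.111

Forward pass:
ES_Sample prep = 0; EF_Sample prep = 10
ES_Run assay = 10; EF_Run assay = 10+7 = 17
ES_Incubation = 10; EF_Incubation = 10+5 = 15
ES_Imaging = 17; EF_Imaging = 17+8 = 25
ES_Data extraction = max(EF_Sample prep=10, EF_Incubation=15) = 15; EF_Data extraction = 15+12 = 27
ES_Statistical analysis = 15; EF_Statistical analysis = 15+14 = 29
ES_Replicate run = max(EF_Imaging=25, EF_Data extraction=27, EF_Statistical analysis=29) = 29; EF_Replicate run = 29+12 = 41
Expected project duration μ = 41 days. Critical path: Sample prep → Incubation → Statistical analysis → Replicate run.

Variance along critical path = 7.111 + 2.778 + 7.111 + 0.111 = 17.111; σ = √17.111 = 4.137 days.
Z = (45 − 41) / 4.137 = 0.967
P(T ≤ 45) = Φ(0.967) ≈ 0.833

0.833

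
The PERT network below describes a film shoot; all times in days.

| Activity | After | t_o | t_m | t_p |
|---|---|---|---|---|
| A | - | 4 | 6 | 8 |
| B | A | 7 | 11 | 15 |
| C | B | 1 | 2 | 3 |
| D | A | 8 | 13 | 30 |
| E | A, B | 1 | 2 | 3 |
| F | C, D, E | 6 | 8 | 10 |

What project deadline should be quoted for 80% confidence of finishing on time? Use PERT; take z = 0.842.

te_A = (4 + 4·6 + 8)/6 = 36/6 = 6; σ²_A = ((8−4)/6)² = 0.444
te_B = (7 + 4·11 + 15)/6 = 66/6 = 11; σ²_B = ((15−7)/6)² = 1.778
te_C = (1 + 4·2 + 3)/6 = 12/6 = 2; σ²_C = ((3−1)/6)² = 0.111
te_D = (8 + 4·13 + 30)/6 = 90/6 = 15; σ²_D = ((30−8)/6)² = 13.444
te_E = (1 + 4·2 + 3)/6 = 12/6 = 2; σ²_E = ((3−1)/6)² = 0.111
te_F = (6 + 4·8 + 10)/6 = 48/6 = 8; σ²_F = ((10−6)/6)² = 0.444

Forward pass:
ES_A = 0; EF_A = 6
ES_B = 6; EF_B = 6+11 = 17
ES_C = 17; EF_C = 17+2 = 19
ES_D = 6; EF_D = 6+15 = 21
ES_E = max(EF_A=6, EF_B=17) = 17; EF_E = 17+2 = 19
ES_F = max(EF_C=19, EF_D=21, EF_E=19) = 21; EF_F = 21+8 = 29
Expected project duration μ = 29 days. Critical path: A → D → F.

Variance along critical path = 0.444 + 13.444 + 0.444 = 14.333; σ = 3.786 days.
D = μ + z·σ = 29 + 0.842·3.786 = 32.2 days

32.2 days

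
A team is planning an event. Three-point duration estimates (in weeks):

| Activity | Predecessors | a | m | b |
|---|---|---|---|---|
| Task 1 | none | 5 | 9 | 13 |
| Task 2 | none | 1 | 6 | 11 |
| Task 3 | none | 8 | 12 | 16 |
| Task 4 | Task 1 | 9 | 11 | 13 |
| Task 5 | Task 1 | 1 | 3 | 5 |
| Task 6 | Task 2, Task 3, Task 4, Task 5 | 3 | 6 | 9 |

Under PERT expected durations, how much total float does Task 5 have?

8 weeks

te_Task 1 = (5 + 4·9 + 13)/6 = 54/6 = 9
te_Task 2 = (1 + 4·6 + 11)/6 = 36/6 = 6
te_Task 3 = (8 + 4·12 + 16)/6 = 72/6 = 12
te_Task 4 = (9 + 4·11 + 13)/6 = 66/6 = 11
te_Task 5 = (1 + 4·3 + 5)/6 = 18/6 = 3
te_Task 6 = (3 + 4·6 + 9)/6 = 36/6 = 6

Forward pass:
ES_Task 1 = 0; EF_Task 1 = 9
ES_Task 2 = 0; EF_Task 2 = 6
ES_Task 3 = 0; EF_Task 3 = 12
ES_Task 4 = 9; EF_Task 4 = 9+11 = 20
ES_Task 5 = 9; EF_Task 5 = 9+3 = 12
ES_Task 6 = max(EF_Task 2=6, EF_Task 3=12, EF_Task 4=20, EF_Task 5=12) = 20; EF_Task 6 = 20+6 = 26
Expected project duration μ = 26 weeks. Critical path: Task 1 → Task 4 → Task 6.

Backward pass:
LF_Task 6 = 26; LS_Task 6 = 26−6 = 20
LF_Task 5 = LS_Task 6 = 20; LS_Task 5 = 20−3 = 17
LF_Task 4 = LS_Task 6 = 20; LS_Task 4 = 20−11 = 9
LF_Task 3 = LS_Task 6 = 20; LS_Task 3 = 20−12 = 8
LF_Task 2 = LS_Task 6 = 20; LS_Task 2 = 20−6 = 14
LF_Task 1 = min(LS_Task 4=9, LS_Task 5=17) = 9; LS_Task 1 = 9−9 = 0
Slack_Task 5 = LS_Task 5 − ES_Task 5 = 17 − 9 = 8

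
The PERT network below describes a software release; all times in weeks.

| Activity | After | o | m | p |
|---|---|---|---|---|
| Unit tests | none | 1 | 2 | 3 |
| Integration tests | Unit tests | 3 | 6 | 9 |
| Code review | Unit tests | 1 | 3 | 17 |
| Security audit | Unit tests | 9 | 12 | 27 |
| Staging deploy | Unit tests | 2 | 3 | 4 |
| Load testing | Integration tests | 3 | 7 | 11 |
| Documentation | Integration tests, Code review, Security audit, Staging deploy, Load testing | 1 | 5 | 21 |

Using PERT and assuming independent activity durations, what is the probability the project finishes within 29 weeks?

te_Unit tests = (1 + 4·2 + 3)/6 = 12/6 = 2; σ²_Unit tests = ((3−1)/6)² = 0.111
te_Integration tests = (3 + 4·6 + 9)/6 = 36/6 = 6; σ²_Integration tests = ((9−3)/6)² = 1.000
te_Code review = (1 + 4·3 + 17)/6 = 30/6 = 5; σ²_Code review = ((17−1)/6)² = 7.111
te_Security audit = (9 + 4·12 + 27)/6 = 84/6 = 14; σ²_Security audit = ((27−9)/6)² = 9.000
te_Staging deploy = (2 + 4·3 + 4)/6 = 18/6 = 3; σ²_Staging deploy = ((4−2)/6)² = 0.111
te_Load testing = (3 + 4·7 + 11)/6 = 42/6 = 7; σ²_Load testing = ((11−3)/6)² = 1.778
te_Documentation = (1 + 4·5 + 21)/6 = 42/6 = 7; σ²_Documentation = ((21−1)/6)² = 11.111

Forward pass:
ES_Unit tests = 0; EF_Unit tests = 2
ES_Integration tests = 2; EF_Integration tests = 2+6 = 8
ES_Code review = 2; EF_Code review = 2+5 = 7
ES_Security audit = 2; EF_Security audit = 2+14 = 16
ES_Staging deploy = 2; EF_Staging deploy = 2+3 = 5
ES_Load testing = 8; EF_Load testing = 8+7 = 15
ES_Documentation = max(EF_Integration tests=8, EF_Code review=7, EF_Security audit=16, EF_Staging deploy=5, EF_Load testing=15) = 16; EF_Documentation = 16+7 = 23
Expected project duration μ = 23 weeks. Critical path: Unit tests → Security audit → Documentation.

Variance along critical path = 0.111 + 9.000 + 11.111 = 20.222; σ = √20.222 = 4.497 weeks.
Z = (29 − 23) / 4.497 = 1.334
P(T ≤ 29) = Φ(1.334) ≈ 0.909

0.909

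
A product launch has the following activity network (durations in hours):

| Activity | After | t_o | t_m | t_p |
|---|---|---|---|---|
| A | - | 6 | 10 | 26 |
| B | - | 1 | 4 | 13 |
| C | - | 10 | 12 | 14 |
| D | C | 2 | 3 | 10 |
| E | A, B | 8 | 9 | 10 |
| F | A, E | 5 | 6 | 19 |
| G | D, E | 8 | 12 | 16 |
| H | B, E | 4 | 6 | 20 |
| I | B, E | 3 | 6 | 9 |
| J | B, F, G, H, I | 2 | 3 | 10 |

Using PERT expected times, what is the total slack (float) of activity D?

te_A = (6 + 4·10 + 26)/6 = 72/6 = 12
te_B = (1 + 4·4 + 13)/6 = 30/6 = 5
te_C = (10 + 4·12 + 14)/6 = 72/6 = 12
te_D = (2 + 4·3 + 10)/6 = 24/6 = 4
te_E = (8 + 4·9 + 10)/6 = 54/6 = 9
te_F = (5 + 4·6 + 19)/6 = 48/6 = 8
te_G = (8 + 4·12 + 16)/6 = 72/6 = 12
te_H = (4 + 4·6 + 20)/6 = 48/6 = 8
te_I = (3 + 4·6 + 9)/6 = 36/6 = 6
te_J = (2 + 4·3 + 10)/6 = 24/6 = 4

Forward pass:
ES_A = 0; EF_A = 12
ES_B = 0; EF_B = 5
ES_C = 0; EF_C = 12
ES_D = 12; EF_D = 12+4 = 16
ES_E = max(EF_A=12, EF_B=5) = 12; EF_E = 12+9 = 21
ES_F = max(EF_A=12, EF_E=21) = 21; EF_F = 21+8 = 29
ES_G = max(EF_D=16, EF_E=21) = 21; EF_G = 21+12 = 33
ES_H = max(EF_B=5, EF_E=21) = 21; EF_H = 21+8 = 29
ES_I = max(EF_B=5, EF_E=21) = 21; EF_I = 21+6 = 27
ES_J = max(EF_B=5, EF_F=29, EF_G=33, EF_H=29, EF_I=27) = 33; EF_J = 33+4 = 37
Expected project duration μ = 37 hours. Critical path: A → E → G → J.

Backward pass:
LF_J = 37; LS_J = 37−4 = 33
LF_I = LS_J = 33; LS_I = 33−6 = 27
LF_H = LS_J = 33; LS_H = 33−8 = 25
LF_G = LS_J = 33; LS_G = 33−12 = 21
LF_F = LS_J = 33; LS_F = 33−8 = 25
LF_E = min(LS_F=25, LS_G=21, LS_H=25, LS_I=27) = 21; LS_E = 21−9 = 12
LF_D = LS_G = 21; LS_D = 21−4 = 17
LF_C = LS_D = 17; LS_C = 17−12 = 5
LF_B = min(LS_E=12, LS_H=25, LS_I=27, LS_J=33) = 12; LS_B = 12−5 = 7
LF_A = min(LS_E=12, LS_F=25) = 12; LS_A = 12−12 = 0
Slack_D = LS_D − ES_D = 17 − 12 = 5

5 hours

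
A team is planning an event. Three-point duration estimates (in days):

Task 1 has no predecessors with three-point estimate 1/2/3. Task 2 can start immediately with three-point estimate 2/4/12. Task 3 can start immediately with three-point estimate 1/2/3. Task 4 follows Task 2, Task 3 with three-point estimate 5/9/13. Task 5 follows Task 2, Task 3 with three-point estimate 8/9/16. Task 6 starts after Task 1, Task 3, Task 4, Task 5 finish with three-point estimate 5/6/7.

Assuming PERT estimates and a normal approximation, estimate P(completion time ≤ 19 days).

te_Task 1 = (1 + 4·2 + 3)/6 = 12/6 = 2; σ²_Task 1 = ((3−1)/6)² = 0.111
te_Task 2 = (2 + 4·4 + 12)/6 = 30/6 = 5; σ²_Task 2 = ((12−2)/6)² = 2.778
te_Task 3 = (1 + 4·2 + 3)/6 = 12/6 = 2; σ²_Task 3 = ((3−1)/6)² = 0.111
te_Task 4 = (5 + 4·9 + 13)/6 = 54/6 = 9; σ²_Task 4 = ((13−5)/6)² = 1.778
te_Task 5 = (8 + 4·9 + 16)/6 = 60/6 = 10; σ²_Task 5 = ((16−8)/6)² = 1.778
te_Task 6 = (5 + 4·6 + 7)/6 = 36/6 = 6; σ²_Task 6 = ((7−5)/6)² = 0.111

Forward pass:
ES_Task 1 = 0; EF_Task 1 = 2
ES_Task 2 = 0; EF_Task 2 = 5
ES_Task 3 = 0; EF_Task 3 = 2
ES_Task 4 = max(EF_Task 2=5, EF_Task 3=2) = 5; EF_Task 4 = 5+9 = 14
ES_Task 5 = max(EF_Task 2=5, EF_Task 3=2) = 5; EF_Task 5 = 5+10 = 15
ES_Task 6 = max(EF_Task 1=2, EF_Task 3=2, EF_Task 4=14, EF_Task 5=15) = 15; EF_Task 6 = 15+6 = 21
Expected project duration μ = 21 days. Critical path: Task 2 → Task 5 → Task 6.

Variance along critical path = 2.778 + 1.778 + 0.111 = 4.667; σ = √4.667 = 2.160 days.
Z = (19 − 21) / 2.160 = -0.926
P(T ≤ 19) = Φ(-0.926) ≈ 0.177

0.177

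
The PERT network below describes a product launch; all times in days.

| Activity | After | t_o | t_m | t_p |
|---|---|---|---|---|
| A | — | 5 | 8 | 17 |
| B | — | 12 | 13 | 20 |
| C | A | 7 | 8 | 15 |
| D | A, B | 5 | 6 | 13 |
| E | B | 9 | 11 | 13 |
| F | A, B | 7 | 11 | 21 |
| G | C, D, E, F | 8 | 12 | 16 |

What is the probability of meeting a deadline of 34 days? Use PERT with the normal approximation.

0.091

te_A = (5 + 4·8 + 17)/6 = 54/6 = 9; σ²_A = ((17−5)/6)² = 4.000
te_B = (12 + 4·13 + 20)/6 = 84/6 = 14; σ²_B = ((20−12)/6)² = 1.778
te_C = (7 + 4·8 + 15)/6 = 54/6 = 9; σ²_C = ((15−7)/6)² = 1.778
te_D = (5 + 4·6 + 13)/6 = 42/6 = 7; σ²_D = ((13−5)/6)² = 1.778
te_E = (9 + 4·11 + 13)/6 = 66/6 = 11; σ²_E = ((13−9)/6)² = 0.444
te_F = (7 + 4·11 + 21)/6 = 72/6 = 12; σ²_F = ((21−7)/6)² = 5.444
te_G = (8 + 4·12 + 16)/6 = 72/6 = 12; σ²_G = ((16−8)/6)² = 1.778

Forward pass:
ES_A = 0; EF_A = 9
ES_B = 0; EF_B = 14
ES_C = 9; EF_C = 9+9 = 18
ES_D = max(EF_A=9, EF_B=14) = 14; EF_D = 14+7 = 21
ES_E = 14; EF_E = 14+11 = 25
ES_F = max(EF_A=9, EF_B=14) = 14; EF_F = 14+12 = 26
ES_G = max(EF_C=18, EF_D=21, EF_E=25, EF_F=26) = 26; EF_G = 26+12 = 38
Expected project duration μ = 38 days. Critical path: B → F → G.

Variance along critical path = 1.778 + 5.444 + 1.778 = 9.000; σ = √9.000 = 3.000 days.
Z = (34 − 38) / 3.000 = -1.333
P(T ≤ 34) = Φ(-1.333) ≈ 0.091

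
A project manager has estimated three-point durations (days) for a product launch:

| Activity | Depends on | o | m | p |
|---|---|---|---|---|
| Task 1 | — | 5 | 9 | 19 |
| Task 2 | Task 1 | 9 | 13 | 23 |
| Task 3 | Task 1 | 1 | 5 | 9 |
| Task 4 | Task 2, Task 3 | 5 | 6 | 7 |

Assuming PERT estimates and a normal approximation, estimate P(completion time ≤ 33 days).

te_Task 1 = (5 + 4·9 + 19)/6 = 60/6 = 10; σ²_Task 1 = ((19−5)/6)² = 5.444
te_Task 2 = (9 + 4·13 + 23)/6 = 84/6 = 14; σ²_Task 2 = ((23−9)/6)² = 5.444
te_Task 3 = (1 + 4·5 + 9)/6 = 30/6 = 5; σ²_Task 3 = ((9−1)/6)² = 1.778
te_Task 4 = (5 + 4·6 + 7)/6 = 36/6 = 6; σ²_Task 4 = ((7−5)/6)² = 0.111

Forward pass:
ES_Task 1 = 0; EF_Task 1 = 10
ES_Task 2 = 10; EF_Task 2 = 10+14 = 24
ES_Task 3 = 10; EF_Task 3 = 10+5 = 15
ES_Task 4 = max(EF_Task 2=24, EF_Task 3=15) = 24; EF_Task 4 = 24+6 = 30
Expected project duration μ = 30 days. Critical path: Task 1 → Task 2 → Task 4.

Variance along critical path = 5.444 + 5.444 + 0.111 = 11.000; σ = √11.000 = 3.317 days.
Z = (33 − 30) / 3.317 = 0.905
P(T ≤ 33) = Φ(0.905) ≈ 0.817

0.817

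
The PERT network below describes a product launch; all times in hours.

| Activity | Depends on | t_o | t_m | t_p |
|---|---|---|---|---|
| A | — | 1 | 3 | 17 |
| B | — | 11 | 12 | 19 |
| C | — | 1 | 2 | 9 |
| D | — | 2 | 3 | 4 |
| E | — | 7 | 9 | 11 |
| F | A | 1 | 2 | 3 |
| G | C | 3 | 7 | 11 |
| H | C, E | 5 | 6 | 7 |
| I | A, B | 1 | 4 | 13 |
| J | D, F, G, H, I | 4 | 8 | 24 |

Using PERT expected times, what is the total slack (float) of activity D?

te_A = (1 + 4·3 + 17)/6 = 30/6 = 5
te_B = (11 + 4·12 + 19)/6 = 78/6 = 13
te_C = (1 + 4·2 + 9)/6 = 18/6 = 3
te_D = (2 + 4·3 + 4)/6 = 18/6 = 3
te_E = (7 + 4·9 + 11)/6 = 54/6 = 9
te_F = (1 + 4·2 + 3)/6 = 12/6 = 2
te_G = (3 + 4·7 + 11)/6 = 42/6 = 7
te_H = (5 + 4·6 + 7)/6 = 36/6 = 6
te_I = (1 + 4·4 + 13)/6 = 30/6 = 5
te_J = (4 + 4·8 + 24)/6 = 60/6 = 10

Forward pass:
ES_A = 0; EF_A = 5
ES_B = 0; EF_B = 13
ES_C = 0; EF_C = 3
ES_D = 0; EF_D = 3
ES_E = 0; EF_E = 9
ES_F = 5; EF_F = 5+2 = 7
ES_G = 3; EF_G = 3+7 = 10
ES_H = max(EF_C=3, EF_E=9) = 9; EF_H = 9+6 = 15
ES_I = max(EF_A=5, EF_B=13) = 13; EF_I = 13+5 = 18
ES_J = max(EF_D=3, EF_F=7, EF_G=10, EF_H=15, EF_I=18) = 18; EF_J = 18+10 = 28
Expected project duration μ = 28 hours. Critical path: B → I → J.

Backward pass:
LF_J = 28; LS_J = 28−10 = 18
LF_I = LS_J = 18; LS_I = 18−5 = 13
LF_H = LS_J = 18; LS_H = 18−6 = 12
LF_G = LS_J = 18; LS_G = 18−7 = 11
LF_F = LS_J = 18; LS_F = 18−2 = 16
LF_E = LS_H = 12; LS_E = 12−9 = 3
LF_D = LS_J = 18; LS_D = 18−3 = 15
LF_C = min(LS_G=11, LS_H=12) = 11; LS_C = 11−3 = 8
LF_B = LS_I = 13; LS_B = 13−13 = 0
LF_A = min(LS_F=16, LS_I=13) = 13; LS_A = 13−5 = 8
Slack_D = LS_D − ES_D = 15 − 0 = 15

15 hours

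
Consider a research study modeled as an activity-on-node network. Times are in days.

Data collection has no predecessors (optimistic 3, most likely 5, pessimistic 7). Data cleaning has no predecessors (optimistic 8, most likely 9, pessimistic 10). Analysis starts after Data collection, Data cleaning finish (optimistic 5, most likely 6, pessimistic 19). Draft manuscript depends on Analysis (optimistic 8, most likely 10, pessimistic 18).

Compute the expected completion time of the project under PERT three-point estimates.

te_Data collection = (3 + 4·5 + 7)/6 = 30/6 = 5
te_Data cleaning = (8 + 4·9 + 10)/6 = 54/6 = 9
te_Analysis = (5 + 4·6 + 19)/6 = 48/6 = 8
te_Draft manuscript = (8 + 4·10 + 18)/6 = 66/6 = 11

Forward pass:
ES_Data collection = 0; EF_Data collection = 5
ES_Data cleaning = 0; EF_Data cleaning = 9
ES_Analysis = max(EF_Data collection=5, EF_Data cleaning=9) = 9; EF_Analysis = 9+8 = 17
ES_Draft manuscript = 17; EF_Draft manuscript = 17+11 = 28
Expected project duration μ = 28 days. Critical path: Data cleaning → Analysis → Draft manuscript.

28 days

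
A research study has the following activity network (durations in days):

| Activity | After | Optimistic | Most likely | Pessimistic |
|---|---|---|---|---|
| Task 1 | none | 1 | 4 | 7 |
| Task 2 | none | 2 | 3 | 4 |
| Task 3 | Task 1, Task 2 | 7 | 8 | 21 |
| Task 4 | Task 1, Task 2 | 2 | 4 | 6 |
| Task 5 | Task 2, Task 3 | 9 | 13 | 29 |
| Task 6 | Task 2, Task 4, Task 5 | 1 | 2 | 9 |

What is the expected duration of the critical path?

32 days

te_Task 1 = (1 + 4·4 + 7)/6 = 24/6 = 4
te_Task 2 = (2 + 4·3 + 4)/6 = 18/6 = 3
te_Task 3 = (7 + 4·8 + 21)/6 = 60/6 = 10
te_Task 4 = (2 + 4·4 + 6)/6 = 24/6 = 4
te_Task 5 = (9 + 4·13 + 29)/6 = 90/6 = 15
te_Task 6 = (1 + 4·2 + 9)/6 = 18/6 = 3

Forward pass:
ES_Task 1 = 0; EF_Task 1 = 4
ES_Task 2 = 0; EF_Task 2 = 3
ES_Task 3 = max(EF_Task 1=4, EF_Task 2=3) = 4; EF_Task 3 = 4+10 = 14
ES_Task 4 = max(EF_Task 1=4, EF_Task 2=3) = 4; EF_Task 4 = 4+4 = 8
ES_Task 5 = max(EF_Task 2=3, EF_Task 3=14) = 14; EF_Task 5 = 14+15 = 29
ES_Task 6 = max(EF_Task 2=3, EF_Task 4=8, EF_Task 5=29) = 29; EF_Task 6 = 29+3 = 32
Expected project duration μ = 32 days. Critical path: Task 1 → Task 3 → Task 5 → Task 6.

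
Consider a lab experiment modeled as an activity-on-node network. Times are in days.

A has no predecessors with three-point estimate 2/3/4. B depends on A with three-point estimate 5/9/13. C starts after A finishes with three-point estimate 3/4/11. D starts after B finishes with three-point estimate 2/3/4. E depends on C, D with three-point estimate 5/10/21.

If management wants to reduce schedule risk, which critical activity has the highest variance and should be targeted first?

E

te_A = (2 + 4·3 + 4)/6 = 18/6 = 3; σ²_A = ((4−2)/6)² = 0.111
te_B = (5 + 4·9 + 13)/6 = 54/6 = 9; σ²_B = ((13−5)/6)² = 1.778
te_C = (3 + 4·4 + 11)/6 = 30/6 = 5; σ²_C = ((11−3)/6)² = 1.778
te_D = (2 + 4·3 + 4)/6 = 18/6 = 3; σ²_D = ((4−2)/6)² = 0.111
te_E = (5 + 4·10 + 21)/6 = 66/6 = 11; σ²_E = ((21−5)/6)² = 7.111

Forward pass:
ES_A = 0; EF_A = 3
ES_B = 3; EF_B = 3+9 = 12
ES_C = 3; EF_C = 3+5 = 8
ES_D = 12; EF_D = 12+3 = 15
ES_E = max(EF_C=8, EF_D=15) = 15; EF_E = 15+11 = 26
Expected project duration μ = 26 days. Critical path: A → B → D → E.

Variances on critical path: σ²_A=0.111, σ²_B=1.778, σ²_D=0.111, σ²_E=7.111.
Largest is σ²_E = 7.111.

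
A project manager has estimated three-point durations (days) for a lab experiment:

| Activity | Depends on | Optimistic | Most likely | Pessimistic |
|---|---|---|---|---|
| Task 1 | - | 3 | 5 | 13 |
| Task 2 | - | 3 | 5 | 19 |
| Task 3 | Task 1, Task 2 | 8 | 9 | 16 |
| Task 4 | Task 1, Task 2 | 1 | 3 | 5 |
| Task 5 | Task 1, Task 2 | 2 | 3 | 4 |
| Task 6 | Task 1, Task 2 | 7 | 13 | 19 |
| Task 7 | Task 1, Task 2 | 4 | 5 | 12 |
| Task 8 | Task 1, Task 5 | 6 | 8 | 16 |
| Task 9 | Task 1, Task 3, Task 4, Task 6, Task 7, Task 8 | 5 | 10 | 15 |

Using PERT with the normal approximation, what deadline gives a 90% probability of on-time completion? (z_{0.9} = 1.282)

34.8 days

te_Task 1 = (3 + 4·5 + 13)/6 = 36/6 = 6; σ²_Task 1 = ((13−3)/6)² = 2.778
te_Task 2 = (3 + 4·5 + 19)/6 = 42/6 = 7; σ²_Task 2 = ((19−3)/6)² = 7.111
te_Task 3 = (8 + 4·9 + 16)/6 = 60/6 = 10; σ²_Task 3 = ((16−8)/6)² = 1.778
te_Task 4 = (1 + 4·3 + 5)/6 = 18/6 = 3; σ²_Task 4 = ((5−1)/6)² = 0.444
te_Task 5 = (2 + 4·3 + 4)/6 = 18/6 = 3; σ²_Task 5 = ((4−2)/6)² = 0.111
te_Task 6 = (7 + 4·13 + 19)/6 = 78/6 = 13; σ²_Task 6 = ((19−7)/6)² = 4.000
te_Task 7 = (4 + 4·5 + 12)/6 = 36/6 = 6; σ²_Task 7 = ((12−4)/6)² = 1.778
te_Task 8 = (6 + 4·8 + 16)/6 = 54/6 = 9; σ²_Task 8 = ((16−6)/6)² = 2.778
te_Task 9 = (5 + 4·10 + 15)/6 = 60/6 = 10; σ²_Task 9 = ((15−5)/6)² = 2.778

Forward pass:
ES_Task 1 = 0; EF_Task 1 = 6
ES_Task 2 = 0; EF_Task 2 = 7
ES_Task 3 = max(EF_Task 1=6, EF_Task 2=7) = 7; EF_Task 3 = 7+10 = 17
ES_Task 4 = max(EF_Task 1=6, EF_Task 2=7) = 7; EF_Task 4 = 7+3 = 10
ES_Task 5 = max(EF_Task 1=6, EF_Task 2=7) = 7; EF_Task 5 = 7+3 = 10
ES_Task 6 = max(EF_Task 1=6, EF_Task 2=7) = 7; EF_Task 6 = 7+13 = 20
ES_Task 7 = max(EF_Task 1=6, EF_Task 2=7) = 7; EF_Task 7 = 7+6 = 13
ES_Task 8 = max(EF_Task 1=6, EF_Task 5=10) = 10; EF_Task 8 = 10+9 = 19
ES_Task 9 = max(EF_Task 1=6, EF_Task 3=17, EF_Task 4=10, EF_Task 6=20, EF_Task 7=13, EF_Task 8=19) = 20; EF_Task 9 = 20+10 = 30
Expected project duration μ = 30 days. Critical path: Task 2 → Task 6 → Task 9.

Variance along critical path = 7.111 + 4.000 + 2.778 = 13.889; σ = 3.727 days.
D = μ + z·σ = 30 + 1.282·3.727 = 34.8 days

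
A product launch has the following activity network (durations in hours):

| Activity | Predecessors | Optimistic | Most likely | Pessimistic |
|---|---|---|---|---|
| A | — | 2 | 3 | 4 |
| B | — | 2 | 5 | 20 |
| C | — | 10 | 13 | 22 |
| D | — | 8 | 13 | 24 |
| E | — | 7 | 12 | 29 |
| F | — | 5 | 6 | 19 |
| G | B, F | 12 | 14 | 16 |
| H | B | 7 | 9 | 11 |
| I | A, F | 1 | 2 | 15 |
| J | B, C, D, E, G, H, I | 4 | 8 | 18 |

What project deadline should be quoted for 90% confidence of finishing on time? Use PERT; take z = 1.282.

te_A = (2 + 4·3 + 4)/6 = 18/6 = 3; σ²_A = ((4−2)/6)² = 0.111
te_B = (2 + 4·5 + 20)/6 = 42/6 = 7; σ²_B = ((20−2)/6)² = 9.000
te_C = (10 + 4·13 + 22)/6 = 84/6 = 14; σ²_C = ((22−10)/6)² = 4.000
te_D = (8 + 4·13 + 24)/6 = 84/6 = 14; σ²_D = ((24−8)/6)² = 7.111
te_E = (7 + 4·12 + 29)/6 = 84/6 = 14; σ²_E = ((29−7)/6)² = 13.444
te_F = (5 + 4·6 + 19)/6 = 48/6 = 8; σ²_F = ((19−5)/6)² = 5.444
te_G = (12 + 4·14 + 16)/6 = 84/6 = 14; σ²_G = ((16−12)/6)² = 0.444
te_H = (7 + 4·9 + 11)/6 = 54/6 = 9; σ²_H = ((11−7)/6)² = 0.444
te_I = (1 + 4·2 + 15)/6 = 24/6 = 4; σ²_I = ((15−1)/6)² = 5.444
te_J = (4 + 4·8 + 18)/6 = 54/6 = 9; σ²_J = ((18−4)/6)² = 5.444

Forward pass:
ES_A = 0; EF_A = 3
ES_B = 0; EF_B = 7
ES_C = 0; EF_C = 14
ES_D = 0; EF_D = 14
ES_E = 0; EF_E = 14
ES_F = 0; EF_F = 8
ES_G = max(EF_B=7, EF_F=8) = 8; EF_G = 8+14 = 22
ES_H = 7; EF_H = 7+9 = 16
ES_I = max(EF_A=3, EF_F=8) = 8; EF_I = 8+4 = 12
ES_J = max(EF_B=7, EF_C=14, EF_D=14, EF_E=14, EF_G=22, EF_H=16, EF_I=12) = 22; EF_J = 22+9 = 31
Expected project duration μ = 31 hours. Critical path: F → G → J.

Variance along critical path = 5.444 + 0.444 + 5.444 = 11.333; σ = 3.367 hours.
D = μ + z·σ = 31 + 1.282·3.367 = 35.3 hours

35.3 hours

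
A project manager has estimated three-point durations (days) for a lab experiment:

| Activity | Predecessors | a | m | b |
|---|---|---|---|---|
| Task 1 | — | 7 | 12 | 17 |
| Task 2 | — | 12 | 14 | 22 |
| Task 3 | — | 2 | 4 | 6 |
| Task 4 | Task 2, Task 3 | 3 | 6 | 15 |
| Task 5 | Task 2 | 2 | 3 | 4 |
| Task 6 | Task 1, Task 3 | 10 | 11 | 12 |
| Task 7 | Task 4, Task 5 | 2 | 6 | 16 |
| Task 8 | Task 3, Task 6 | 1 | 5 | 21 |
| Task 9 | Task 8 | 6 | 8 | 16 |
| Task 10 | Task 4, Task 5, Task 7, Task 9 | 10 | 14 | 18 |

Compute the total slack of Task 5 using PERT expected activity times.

te_Task 1 = (7 + 4·12 + 17)/6 = 72/6 = 12
te_Task 2 = (12 + 4·14 + 22)/6 = 90/6 = 15
te_Task 3 = (2 + 4·4 + 6)/6 = 24/6 = 4
te_Task 4 = (3 + 4·6 + 15)/6 = 42/6 = 7
te_Task 5 = (2 + 4·3 + 4)/6 = 18/6 = 3
te_Task 6 = (10 + 4·11 + 12)/6 = 66/6 = 11
te_Task 7 = (2 + 4·6 + 16)/6 = 42/6 = 7
te_Task 8 = (1 + 4·5 + 21)/6 = 42/6 = 7
te_Task 9 = (6 + 4·8 + 16)/6 = 54/6 = 9
te_Task 10 = (10 + 4·14 + 18)/6 = 84/6 = 14

Forward pass:
ES_Task 1 = 0; EF_Task 1 = 12
ES_Task 2 = 0; EF_Task 2 = 15
ES_Task 3 = 0; EF_Task 3 = 4
ES_Task 4 = max(EF_Task 2=15, EF_Task 3=4) = 15; EF_Task 4 = 15+7 = 22
ES_Task 5 = 15; EF_Task 5 = 15+3 = 18
ES_Task 6 = max(EF_Task 1=12, EF_Task 3=4) = 12; EF_Task 6 = 12+11 = 23
ES_Task 7 = max(EF_Task 4=22, EF_Task 5=18) = 22; EF_Task 7 = 22+7 = 29
ES_Task 8 = max(EF_Task 3=4, EF_Task 6=23) = 23; EF_Task 8 = 23+7 = 30
ES_Task 9 = 30; EF_Task 9 = 30+9 = 39
ES_Task 10 = max(EF_Task 4=22, EF_Task 5=18, EF_Task 7=29, EF_Task 9=39) = 39; EF_Task 10 = 39+14 = 53
Expected project duration μ = 53 days. Critical path: Task 1 → Task 6 → Task 8 → Task 9 → Task 10.

Backward pass:
LF_Task 10 = 53; LS_Task 10 = 53−14 = 39
LF_Task 9 = LS_Task 10 = 39; LS_Task 9 = 39−9 = 30
LF_Task 8 = LS_Task 9 = 30; LS_Task 8 = 30−7 = 23
LF_Task 7 = LS_Task 10 = 39; LS_Task 7 = 39−7 = 32
LF_Task 6 = LS_Task 8 = 23; LS_Task 6 = 23−11 = 12
LF_Task 5 = min(LS_Task 7=32, LS_Task 10=39) = 32; LS_Task 5 = 32−3 = 29
LF_Task 4 = min(LS_Task 7=32, LS_Task 10=39) = 32; LS_Task 4 = 32−7 = 25
LF_Task 3 = min(LS_Task 4=25, LS_Task 6=12, LS_Task 8=23) = 12; LS_Task 3 = 12−4 = 8
LF_Task 2 = min(LS_Task 4=25, LS_Task 5=29) = 25; LS_Task 2 = 25−15 = 10
LF_Task 1 = LS_Task 6 = 12; LS_Task 1 = 12−12 = 0
Slack_Task 5 = LS_Task 5 − ES_Task 5 = 29 − 15 = 14

14 days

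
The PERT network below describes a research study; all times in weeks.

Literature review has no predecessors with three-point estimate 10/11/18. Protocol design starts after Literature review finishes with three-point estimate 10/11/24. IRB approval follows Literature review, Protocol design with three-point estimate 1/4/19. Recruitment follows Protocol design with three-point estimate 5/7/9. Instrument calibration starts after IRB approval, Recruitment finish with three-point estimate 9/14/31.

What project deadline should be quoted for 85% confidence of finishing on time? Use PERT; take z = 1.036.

52.8 weeks

te_Literature review = (10 + 4·11 + 18)/6 = 72/6 = 12; σ²_Literature review = ((18−10)/6)² = 1.778
te_Protocol design = (10 + 4·11 + 24)/6 = 78/6 = 13; σ²_Protocol design = ((24−10)/6)² = 5.444
te_IRB approval = (1 + 4·4 + 19)/6 = 36/6 = 6; σ²_IRB approval = ((19−1)/6)² = 9.000
te_Recruitment = (5 + 4·7 + 9)/6 = 42/6 = 7; σ²_Recruitment = ((9−5)/6)² = 0.444
te_Instrument calibration = (9 + 4·14 + 31)/6 = 96/6 = 16; σ²_Instrument calibration = ((31−9)/6)² = 13.444

Forward pass:
ES_Literature review = 0; EF_Literature review = 12
ES_Protocol design = 12; EF_Protocol design = 12+13 = 25
ES_IRB approval = max(EF_Literature review=12, EF_Protocol design=25) = 25; EF_IRB approval = 25+6 = 31
ES_Recruitment = 25; EF_Recruitment = 25+7 = 32
ES_Instrument calibration = max(EF_IRB approval=31, EF_Recruitment=32) = 32; EF_Instrument calibration = 32+16 = 48
Expected project duration μ = 48 weeks. Critical path: Literature review → Protocol design → Recruitment → Instrument calibration.

Variance along critical path = 1.778 + 5.444 + 0.444 + 13.444 = 21.111; σ = 4.595 weeks.
D = μ + z·σ = 48 + 1.036·4.595 = 52.8 weeks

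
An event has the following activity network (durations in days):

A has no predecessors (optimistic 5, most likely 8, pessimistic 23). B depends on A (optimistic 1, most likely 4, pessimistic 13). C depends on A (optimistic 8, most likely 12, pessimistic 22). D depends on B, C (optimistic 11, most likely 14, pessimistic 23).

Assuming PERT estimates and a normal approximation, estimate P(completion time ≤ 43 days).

te_A = (5 + 4·8 + 23)/6 = 60/6 = 10; σ²_A = ((23−5)/6)² = 9.000
te_B = (1 + 4·4 + 13)/6 = 30/6 = 5; σ²_B = ((13−1)/6)² = 4.000
te_C = (8 + 4·12 + 22)/6 = 78/6 = 13; σ²_C = ((22−8)/6)² = 5.444
te_D = (11 + 4·14 + 23)/6 = 90/6 = 15; σ²_D = ((23−11)/6)² = 4.000

Forward pass:
ES_A = 0; EF_A = 10
ES_B = 10; EF_B = 10+5 = 15
ES_C = 10; EF_C = 10+13 = 23
ES_D = max(EF_B=15, EF_C=23) = 23; EF_D = 23+15 = 38
Expected project duration μ = 38 days. Critical path: A → C → D.

Variance along critical path = 9.000 + 5.444 + 4.000 = 18.444; σ = √18.444 = 4.295 days.
Z = (43 − 38) / 4.295 = 1.164
P(T ≤ 43) = Φ(1.164) ≈ 0.878

0.878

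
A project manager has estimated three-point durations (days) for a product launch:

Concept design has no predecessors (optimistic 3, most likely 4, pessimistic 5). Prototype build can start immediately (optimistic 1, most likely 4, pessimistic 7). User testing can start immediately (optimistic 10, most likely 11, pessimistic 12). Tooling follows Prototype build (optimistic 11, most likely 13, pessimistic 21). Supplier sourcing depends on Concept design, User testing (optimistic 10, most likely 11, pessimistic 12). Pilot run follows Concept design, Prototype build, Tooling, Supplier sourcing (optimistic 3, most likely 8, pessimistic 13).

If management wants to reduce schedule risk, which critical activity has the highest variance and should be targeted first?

Pilot run

te_Concept design = (3 + 4·4 + 5)/6 = 24/6 = 4; σ²_Concept design = ((5−3)/6)² = 0.111
te_Prototype build = (1 + 4·4 + 7)/6 = 24/6 = 4; σ²_Prototype build = ((7−1)/6)² = 1.000
te_User testing = (10 + 4·11 + 12)/6 = 66/6 = 11; σ²_User testing = ((12−10)/6)² = 0.111
te_Tooling = (11 + 4·13 + 21)/6 = 84/6 = 14; σ²_Tooling = ((21−11)/6)² = 2.778
te_Supplier sourcing = (10 + 4·11 + 12)/6 = 66/6 = 11; σ²_Supplier sourcing = ((12−10)/6)² = 0.111
te_Pilot run = (3 + 4·8 + 13)/6 = 48/6 = 8; σ²_Pilot run = ((13−3)/6)² = 2.778

Forward pass:
ES_Concept design = 0; EF_Concept design = 4
ES_Prototype build = 0; EF_Prototype build = 4
ES_User testing = 0; EF_User testing = 11
ES_Tooling = 4; EF_Tooling = 4+14 = 18
ES_Supplier sourcing = max(EF_Concept design=4, EF_User testing=11) = 11; EF_Supplier sourcing = 11+11 = 22
ES_Pilot run = max(EF_Concept design=4, EF_Prototype build=4, EF_Tooling=18, EF_Supplier sourcing=22) = 22; EF_Pilot run = 22+8 = 30
Expected project duration μ = 30 days. Critical path: User testing → Supplier sourcing → Pilot run.

Variances on critical path: σ²_User testing=0.111, σ²_Supplier sourcing=0.111, σ²_Pilot run=2.778.
Largest is σ²_Pilot run = 2.778.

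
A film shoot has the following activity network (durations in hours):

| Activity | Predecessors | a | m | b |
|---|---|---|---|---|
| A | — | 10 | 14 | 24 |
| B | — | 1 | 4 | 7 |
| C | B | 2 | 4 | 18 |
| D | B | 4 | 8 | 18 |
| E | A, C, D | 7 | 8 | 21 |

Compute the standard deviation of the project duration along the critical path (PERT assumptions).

te_A = (10 + 4·14 + 24)/6 = 90/6 = 15; σ²_A = ((24−10)/6)² = 5.444
te_B = (1 + 4·4 + 7)/6 = 24/6 = 4; σ²_B = ((7−1)/6)² = 1.000
te_C = (2 + 4·4 + 18)/6 = 36/6 = 6; σ²_C = ((18−2)/6)² = 7.111
te_D = (4 + 4·8 + 18)/6 = 54/6 = 9; σ²_D = ((18−4)/6)² = 5.444
te_E = (7 + 4·8 + 21)/6 = 60/6 = 10; σ²_E = ((21−7)/6)² = 5.444

Forward pass:
ES_A = 0; EF_A = 15
ES_B = 0; EF_B = 4
ES_C = 4; EF_C = 4+6 = 10
ES_D = 4; EF_D = 4+9 = 13
ES_E = max(EF_A=15, EF_C=10, EF_D=13) = 15; EF_E = 15+10 = 25
Expected project duration μ = 25 hours. Critical path: A → E.

Variance along critical path = 5.444 + 5.444 = 10.889
σ = √10.889 = 3.300 hours

3.30 hours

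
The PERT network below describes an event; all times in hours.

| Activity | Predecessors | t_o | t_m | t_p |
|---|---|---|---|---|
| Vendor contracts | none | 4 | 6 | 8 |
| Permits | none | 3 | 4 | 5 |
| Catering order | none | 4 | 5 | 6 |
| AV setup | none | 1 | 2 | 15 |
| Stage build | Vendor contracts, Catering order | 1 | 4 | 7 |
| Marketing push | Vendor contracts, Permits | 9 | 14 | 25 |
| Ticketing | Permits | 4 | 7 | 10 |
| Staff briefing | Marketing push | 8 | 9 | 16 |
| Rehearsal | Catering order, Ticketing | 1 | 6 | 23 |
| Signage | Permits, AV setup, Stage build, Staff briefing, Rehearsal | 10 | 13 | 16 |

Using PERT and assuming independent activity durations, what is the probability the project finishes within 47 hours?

0.825

te_Vendor contracts = (4 + 4·6 + 8)/6 = 36/6 = 6; σ²_Vendor contracts = ((8−4)/6)² = 0.444
te_Permits = (3 + 4·4 + 5)/6 = 24/6 = 4; σ²_Permits = ((5−3)/6)² = 0.111
te_Catering order = (4 + 4·5 + 6)/6 = 30/6 = 5; σ²_Catering order = ((6−4)/6)² = 0.111
te_AV setup = (1 + 4·2 + 15)/6 = 24/6 = 4; σ²_AV setup = ((15−1)/6)² = 5.444
te_Stage build = (1 + 4·4 + 7)/6 = 24/6 = 4; σ²_Stage build = ((7−1)/6)² = 1.000
te_Marketing push = (9 + 4·14 + 25)/6 = 90/6 = 15; σ²_Marketing push = ((25−9)/6)² = 7.111
te_Ticketing = (4 + 4·7 + 10)/6 = 42/6 = 7; σ²_Ticketing = ((10−4)/6)² = 1.000
te_Staff briefing = (8 + 4·9 + 16)/6 = 60/6 = 10; σ²_Staff briefing = ((16−8)/6)² = 1.778
te_Rehearsal = (1 + 4·6 + 23)/6 = 48/6 = 8; σ²_Rehearsal = ((23−1)/6)² = 13.444
te_Signage = (10 + 4·13 + 16)/6 = 78/6 = 13; σ²_Signage = ((16−10)/6)² = 1.000

Forward pass:
ES_Vendor contracts = 0; EF_Vendor contracts = 6
ES_Permits = 0; EF_Permits = 4
ES_Catering order = 0; EF_Catering order = 5
ES_AV setup = 0; EF_AV setup = 4
ES_Stage build = max(EF_Vendor contracts=6, EF_Catering order=5) = 6; EF_Stage build = 6+4 = 10
ES_Marketing push = max(EF_Vendor contracts=6, EF_Permits=4) = 6; EF_Marketing push = 6+15 = 21
ES_Ticketing = 4; EF_Ticketing = 4+7 = 11
ES_Staff briefing = 21; EF_Staff briefing = 21+10 = 31
ES_Rehearsal = max(EF_Catering order=5, EF_Ticketing=11) = 11; EF_Rehearsal = 11+8 = 19
ES_Signage = max(EF_Permits=4, EF_AV setup=4, EF_Stage build=10, EF_Staff briefing=31, EF_Rehearsal=19) = 31; EF_Signage = 31+13 = 44
Expected project duration μ = 44 hours. Critical path: Vendor contracts → Marketing push → Staff briefing → Signage.

Variance along critical path = 0.444 + 7.111 + 1.778 + 1.000 = 10.333; σ = √10.333 = 3.215 hours.
Z = (47 − 44) / 3.215 = 0.933
P(T ≤ 47) = Φ(0.933) ≈ 0.825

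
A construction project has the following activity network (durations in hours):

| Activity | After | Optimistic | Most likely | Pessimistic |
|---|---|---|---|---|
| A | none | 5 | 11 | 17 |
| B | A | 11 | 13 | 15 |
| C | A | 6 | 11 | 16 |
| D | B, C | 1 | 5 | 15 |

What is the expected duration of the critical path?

te_A = (5 + 4·11 + 17)/6 = 66/6 = 11
te_B = (11 + 4·13 + 15)/6 = 78/6 = 13
te_C = (6 + 4·11 + 16)/6 = 66/6 = 11
te_D = (1 + 4·5 + 15)/6 = 36/6 = 6

Forward pass:
ES_A = 0; EF_A = 11
ES_B = 11; EF_B = 11+13 = 24
ES_C = 11; EF_C = 11+11 = 22
ES_D = max(EF_B=24, EF_C=22) = 24; EF_D = 24+6 = 30
Expected project duration μ = 30 hours. Critical path: A → B → D.

30 hours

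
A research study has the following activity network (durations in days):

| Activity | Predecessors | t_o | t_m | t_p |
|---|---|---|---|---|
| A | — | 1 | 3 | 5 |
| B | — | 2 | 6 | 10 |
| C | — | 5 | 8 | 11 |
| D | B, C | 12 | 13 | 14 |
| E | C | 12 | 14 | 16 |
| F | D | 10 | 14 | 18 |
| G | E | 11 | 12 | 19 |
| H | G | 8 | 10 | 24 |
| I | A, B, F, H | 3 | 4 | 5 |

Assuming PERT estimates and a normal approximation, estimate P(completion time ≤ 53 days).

te_A = (1 + 4·3 + 5)/6 = 18/6 = 3; σ²_A = ((5−1)/6)² = 0.444
te_B = (2 + 4·6 + 10)/6 = 36/6 = 6; σ²_B = ((10−2)/6)² = 1.778
te_C = (5 + 4·8 + 11)/6 = 48/6 = 8; σ²_C = ((11−5)/6)² = 1.000
te_D = (12 + 4·13 + 14)/6 = 78/6 = 13; σ²_D = ((14−12)/6)² = 0.111
te_E = (12 + 4·14 + 16)/6 = 84/6 = 14; σ²_E = ((16−12)/6)² = 0.444
te_F = (10 + 4·14 + 18)/6 = 84/6 = 14; σ²_F = ((18−10)/6)² = 1.778
te_G = (11 + 4·12 + 19)/6 = 78/6 = 13; σ²_G = ((19−11)/6)² = 1.778
te_H = (8 + 4·10 + 24)/6 = 72/6 = 12; σ²_H = ((24−8)/6)² = 7.111
te_I = (3 + 4·4 + 5)/6 = 24/6 = 4; σ²_I = ((5−3)/6)² = 0.111

Forward pass:
ES_A = 0; EF_A = 3
ES_B = 0; EF_B = 6
ES_C = 0; EF_C = 8
ES_D = max(EF_B=6, EF_C=8) = 8; EF_D = 8+13 = 21
ES_E = 8; EF_E = 8+14 = 22
ES_F = 21; EF_F = 21+14 = 35
ES_G = 22; EF_G = 22+13 = 35
ES_H = 35; EF_H = 35+12 = 47
ES_I = max(EF_A=3, EF_B=6, EF_F=35, EF_H=47) = 47; EF_I = 47+4 = 51
Expected project duration μ = 51 days. Critical path: C → E → G → H → I.

Variance along critical path = 1.000 + 0.444 + 1.778 + 7.111 + 0.111 = 10.444; σ = √10.444 = 3.232 days.
Z = (53 − 51) / 3.232 = 0.619
P(T ≤ 53) = Φ(0.619) ≈ 0.732

0.732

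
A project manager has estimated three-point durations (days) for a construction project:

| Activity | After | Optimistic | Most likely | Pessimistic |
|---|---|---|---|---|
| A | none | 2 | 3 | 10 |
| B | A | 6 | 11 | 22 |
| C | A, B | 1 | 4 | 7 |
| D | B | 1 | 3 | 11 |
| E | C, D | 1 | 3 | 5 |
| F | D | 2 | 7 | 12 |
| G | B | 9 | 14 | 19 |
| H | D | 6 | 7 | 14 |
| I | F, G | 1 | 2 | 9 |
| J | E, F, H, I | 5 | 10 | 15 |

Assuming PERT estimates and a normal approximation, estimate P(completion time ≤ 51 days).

te_A = (2 + 4·3 + 10)/6 = 24/6 = 4; σ²_A = ((10−2)/6)² = 1.778
te_B = (6 + 4·11 + 22)/6 = 72/6 = 12; σ²_B = ((22−6)/6)² = 7.111
te_C = (1 + 4·4 + 7)/6 = 24/6 = 4; σ²_C = ((7−1)/6)² = 1.000
te_D = (1 + 4·3 + 11)/6 = 24/6 = 4; σ²_D = ((11−1)/6)² = 2.778
te_E = (1 + 4·3 + 5)/6 = 18/6 = 3; σ²_E = ((5−1)/6)² = 0.444
te_F = (2 + 4·7 + 12)/6 = 42/6 = 7; σ²_F = ((12−2)/6)² = 2.778
te_G = (9 + 4·14 + 19)/6 = 84/6 = 14; σ²_G = ((19−9)/6)² = 2.778
te_H = (6 + 4·7 + 14)/6 = 48/6 = 8; σ²_H = ((14−6)/6)² = 1.778
te_I = (1 + 4·2 + 9)/6 = 18/6 = 3; σ²_I = ((9−1)/6)² = 1.778
te_J = (5 + 4·10 + 15)/6 = 60/6 = 10; σ²_J = ((15−5)/6)² = 2.778

Forward pass:
ES_A = 0; EF_A = 4
ES_B = 4; EF_B = 4+12 = 16
ES_C = max(EF_A=4, EF_B=16) = 16; EF_C = 16+4 = 20
ES_D = 16; EF_D = 16+4 = 20
ES_E = max(EF_C=20, EF_D=20) = 20; EF_E = 20+3 = 23
ES_F = 20; EF_F = 20+7 = 27
ES_G = 16; EF_G = 16+14 = 30
ES_H = 20; EF_H = 20+8 = 28
ES_I = max(EF_F=27, EF_G=30) = 30; EF_I = 30+3 = 33
ES_J = max(EF_E=23, EF_F=27, EF_H=28, EF_I=33) = 33; EF_J = 33+10 = 43
Expected project duration μ = 43 days. Critical path: A → B → G → I → J.

Variance along critical path = 1.778 + 7.111 + 2.778 + 1.778 + 2.778 = 16.222; σ = √16.222 = 4.028 days.
Z = (51 − 43) / 4.028 = 1.986
P(T ≤ 51) = Φ(1.986) ≈ 0.976

0.976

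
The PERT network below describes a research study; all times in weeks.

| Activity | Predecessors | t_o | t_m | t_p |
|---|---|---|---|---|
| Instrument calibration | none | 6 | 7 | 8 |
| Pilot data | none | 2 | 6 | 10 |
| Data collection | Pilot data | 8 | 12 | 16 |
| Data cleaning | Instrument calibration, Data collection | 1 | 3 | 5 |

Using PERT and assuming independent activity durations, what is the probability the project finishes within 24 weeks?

0.933

te_Instrument calibration = (6 + 4·7 + 8)/6 = 42/6 = 7; σ²_Instrument calibration = ((8−6)/6)² = 0.111
te_Pilot data = (2 + 4·6 + 10)/6 = 36/6 = 6; σ²_Pilot data = ((10−2)/6)² = 1.778
te_Data collection = (8 + 4·12 + 16)/6 = 72/6 = 12; σ²_Data collection = ((16−8)/6)² = 1.778
te_Data cleaning = (1 + 4·3 + 5)/6 = 18/6 = 3; σ²_Data cleaning = ((5−1)/6)² = 0.444

Forward pass:
ES_Instrument calibration = 0; EF_Instrument calibration = 7
ES_Pilot data = 0; EF_Pilot data = 6
ES_Data collection = 6; EF_Data collection = 6+12 = 18
ES_Data cleaning = max(EF_Instrument calibration=7, EF_Data collection=18) = 18; EF_Data cleaning = 18+3 = 21
Expected project duration μ = 21 weeks. Critical path: Pilot data → Data collection → Data cleaning.

Variance along critical path = 1.778 + 1.778 + 0.444 = 4.000; σ = √4.000 = 2.000 weeks.
Z = (24 − 21) / 2.000 = 1.500
P(T ≤ 24) = Φ(1.500) ≈ 0.933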